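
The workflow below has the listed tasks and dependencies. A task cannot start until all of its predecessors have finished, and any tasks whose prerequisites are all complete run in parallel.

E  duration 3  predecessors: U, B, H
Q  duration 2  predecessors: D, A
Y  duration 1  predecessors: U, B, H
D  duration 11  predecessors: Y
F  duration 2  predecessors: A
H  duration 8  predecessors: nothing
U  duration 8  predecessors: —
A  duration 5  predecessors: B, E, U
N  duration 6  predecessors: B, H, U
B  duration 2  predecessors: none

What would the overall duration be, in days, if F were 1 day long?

22

Baseline: H→Y→D→Q = 8+1+11+2 = 22 → 22 days.
F has 4 days of float (longest path through it is 18).
The critical path is still H→Y→D→Q; finish is now 22 days.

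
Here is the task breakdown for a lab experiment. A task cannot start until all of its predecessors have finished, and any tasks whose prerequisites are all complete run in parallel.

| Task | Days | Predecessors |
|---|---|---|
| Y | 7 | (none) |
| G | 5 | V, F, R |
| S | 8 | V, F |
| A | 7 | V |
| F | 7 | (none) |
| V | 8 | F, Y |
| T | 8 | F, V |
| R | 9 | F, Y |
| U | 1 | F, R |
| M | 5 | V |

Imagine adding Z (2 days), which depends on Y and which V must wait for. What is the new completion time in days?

25

Originally the lab experiment takes 23 days.
With Z inserted, V now waits for max(F, Y, Z).
New critical path: Y→Z→V→S = 7+2+8+8 = 25 ⇒ 25 days.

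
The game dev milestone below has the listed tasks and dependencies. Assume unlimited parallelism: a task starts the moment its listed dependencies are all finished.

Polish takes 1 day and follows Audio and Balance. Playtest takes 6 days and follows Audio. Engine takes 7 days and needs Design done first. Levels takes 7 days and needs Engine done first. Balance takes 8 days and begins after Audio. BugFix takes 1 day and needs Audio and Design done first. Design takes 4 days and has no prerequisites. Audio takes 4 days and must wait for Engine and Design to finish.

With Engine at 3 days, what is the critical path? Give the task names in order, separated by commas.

Critical path before the change: Design→Engine→Audio→Balance→Polish = 4+7+4+8+1 = 24 giving 24 days.
Engine is on the critical path; changing it to 3 makes that path 20 days.
That remains the longest chain; total 20 days.

Design, Engine, Audio, Balance, Polish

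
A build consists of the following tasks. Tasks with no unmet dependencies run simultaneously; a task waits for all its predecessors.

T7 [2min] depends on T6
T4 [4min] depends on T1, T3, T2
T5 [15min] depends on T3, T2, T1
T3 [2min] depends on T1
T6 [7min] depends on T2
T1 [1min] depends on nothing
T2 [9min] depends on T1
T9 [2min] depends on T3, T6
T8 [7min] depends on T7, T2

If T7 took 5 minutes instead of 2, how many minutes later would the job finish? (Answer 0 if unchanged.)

3

The binding path is T1→T2→T6→T7→T8 = 1+9+7+2+7 = 26; finish at 26 minutes.
Since T7 is critical, the +3 change carries straight to that chain (now 29 minutes).
No other chain overtakes it, so the finish is 29 minutes.
Change in finish: 29 − 26 = +3 minutes.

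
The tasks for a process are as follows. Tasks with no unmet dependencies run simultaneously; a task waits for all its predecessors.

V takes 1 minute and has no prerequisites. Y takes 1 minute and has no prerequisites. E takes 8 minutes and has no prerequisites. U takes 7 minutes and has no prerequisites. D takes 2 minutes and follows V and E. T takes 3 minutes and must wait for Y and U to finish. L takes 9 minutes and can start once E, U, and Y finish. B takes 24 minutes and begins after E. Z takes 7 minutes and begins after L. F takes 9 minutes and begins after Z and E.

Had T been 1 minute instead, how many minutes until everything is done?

As given, the longest chain is E→L→Z→F = 8+9+7+9 = 33, so the finish is 33 minutes.
T is off the critical path — its longest chain is 10 minutes, giving 23 of slack.
The critical path is still E→L→Z→F; finish is now 33 minutes.

33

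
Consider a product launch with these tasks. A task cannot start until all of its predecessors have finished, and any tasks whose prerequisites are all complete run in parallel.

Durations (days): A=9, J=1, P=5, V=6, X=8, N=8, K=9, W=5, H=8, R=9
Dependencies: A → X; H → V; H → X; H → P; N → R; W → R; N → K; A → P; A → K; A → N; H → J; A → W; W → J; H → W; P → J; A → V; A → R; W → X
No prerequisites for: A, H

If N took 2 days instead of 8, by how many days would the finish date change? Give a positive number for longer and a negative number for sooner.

Critical path before the change: A→N→K = 9+8+9 = 26 giving 26 days.
N is on the critical path; changing it to 2 makes that path 20 days.
Now A→W→R = 9+5+9 = 23 is longest, so the finish becomes 23 days.
Change in finish: 23 − 26 = -3 days.

-3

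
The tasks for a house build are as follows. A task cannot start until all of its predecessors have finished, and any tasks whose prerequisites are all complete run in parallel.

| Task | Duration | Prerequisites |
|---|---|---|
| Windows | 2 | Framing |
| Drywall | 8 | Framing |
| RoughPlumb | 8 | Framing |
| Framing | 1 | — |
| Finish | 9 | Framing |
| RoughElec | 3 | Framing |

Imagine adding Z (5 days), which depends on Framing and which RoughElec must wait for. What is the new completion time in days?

10

Originally the house build takes 10 days.
With Z inserted, RoughElec now waits for max(Framing, Z).
New critical path: Framing→Finish = 1+9 = 10 ⇒ 10 days.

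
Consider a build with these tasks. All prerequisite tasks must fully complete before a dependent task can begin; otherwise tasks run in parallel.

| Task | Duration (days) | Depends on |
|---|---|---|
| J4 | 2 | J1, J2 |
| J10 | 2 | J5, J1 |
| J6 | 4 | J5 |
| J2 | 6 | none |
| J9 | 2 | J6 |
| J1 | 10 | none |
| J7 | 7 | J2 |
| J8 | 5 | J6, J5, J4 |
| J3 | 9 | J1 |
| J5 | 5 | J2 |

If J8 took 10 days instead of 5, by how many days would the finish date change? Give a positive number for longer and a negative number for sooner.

The binding path is J2→J5→J6→J8 = 6+5+4+5 = 20; finish at 20 days.
Since J8 is critical, the +5 change carries straight to that chain (now 25 days).
No other chain overtakes it, so the finish is 25 days.
Change in finish: 25 − 20 = +5 days.

5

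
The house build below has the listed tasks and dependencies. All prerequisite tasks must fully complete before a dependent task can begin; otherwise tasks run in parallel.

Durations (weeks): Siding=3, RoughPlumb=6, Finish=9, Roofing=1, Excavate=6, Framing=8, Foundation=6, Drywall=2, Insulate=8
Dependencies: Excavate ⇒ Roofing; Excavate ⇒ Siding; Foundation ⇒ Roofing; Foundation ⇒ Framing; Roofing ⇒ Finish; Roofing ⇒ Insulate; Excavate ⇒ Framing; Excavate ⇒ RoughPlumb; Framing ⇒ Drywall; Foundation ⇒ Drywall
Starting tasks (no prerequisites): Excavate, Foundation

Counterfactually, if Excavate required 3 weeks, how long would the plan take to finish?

16

Actual critical path: Excavate→Framing→Drywall = 6+8+2 = 16 ⇒ 16 weeks.
Since Excavate is critical, the -3 change carries straight to that chain (now 13 weeks).
New critical path: Foundation→Framing→Drywall = 6+8+2 = 16 ⇒ 16 weeks.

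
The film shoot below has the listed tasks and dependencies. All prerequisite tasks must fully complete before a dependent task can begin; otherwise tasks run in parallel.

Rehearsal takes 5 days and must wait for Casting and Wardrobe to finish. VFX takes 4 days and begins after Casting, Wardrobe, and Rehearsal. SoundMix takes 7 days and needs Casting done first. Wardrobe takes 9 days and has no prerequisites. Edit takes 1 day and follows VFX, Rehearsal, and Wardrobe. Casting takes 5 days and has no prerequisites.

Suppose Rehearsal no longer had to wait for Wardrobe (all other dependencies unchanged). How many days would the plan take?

15

Original critical path: Wardrobe→Rehearsal→VFX→Edit = 9+5+4+1 = 19 ⇒ 19 days.
Without Wardrobe→Rehearsal, Rehearsal's earliest start moves from 9 to 5.
The longest chain is now Casting→Rehearsal→VFX→Edit = 5+5+4+1 = 15, so the plan takes 15 days.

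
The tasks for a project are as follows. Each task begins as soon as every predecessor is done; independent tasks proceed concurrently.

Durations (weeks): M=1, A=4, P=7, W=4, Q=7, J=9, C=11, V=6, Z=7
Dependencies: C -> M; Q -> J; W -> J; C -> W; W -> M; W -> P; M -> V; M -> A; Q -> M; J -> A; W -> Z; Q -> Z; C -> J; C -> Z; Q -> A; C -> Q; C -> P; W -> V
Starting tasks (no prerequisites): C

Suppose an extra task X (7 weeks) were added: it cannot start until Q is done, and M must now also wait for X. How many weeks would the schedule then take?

Originally the schedule takes 31 weeks.
With X inserted, M now waits for max(W, Q, C, X).
New critical path: C→Q→X→M→V = 11+7+7+1+6 = 32 ⇒ 32 weeks.

32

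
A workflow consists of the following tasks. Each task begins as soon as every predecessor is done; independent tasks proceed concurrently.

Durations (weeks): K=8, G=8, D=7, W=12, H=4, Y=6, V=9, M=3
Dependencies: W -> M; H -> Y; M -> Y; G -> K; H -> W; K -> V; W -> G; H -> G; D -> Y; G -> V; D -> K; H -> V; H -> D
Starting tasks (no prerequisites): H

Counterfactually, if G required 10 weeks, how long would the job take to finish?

The binding path is H→W→G→K→V = 4+12+8+8+9 = 41; finish at 41 weeks.
G lies on that path, so at 10 weeks the path becomes 43 weeks.
That remains the longest chain; total 43 weeks.

43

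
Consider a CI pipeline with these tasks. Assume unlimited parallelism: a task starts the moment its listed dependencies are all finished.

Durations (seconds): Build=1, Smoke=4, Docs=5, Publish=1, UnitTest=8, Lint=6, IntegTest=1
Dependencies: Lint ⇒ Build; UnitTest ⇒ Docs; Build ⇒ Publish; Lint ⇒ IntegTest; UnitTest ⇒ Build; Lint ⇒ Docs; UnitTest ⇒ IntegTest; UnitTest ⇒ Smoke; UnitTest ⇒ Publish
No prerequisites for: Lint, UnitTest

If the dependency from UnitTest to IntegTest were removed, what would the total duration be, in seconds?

Original critical path: UnitTest→Docs = 8+5 = 13 ⇒ 13 seconds.
Without UnitTest→IntegTest, IntegTest's earliest start moves from 8 to 6.
New critical path: UnitTest→Docs = 8+5 = 13 ⇒ 13 seconds.

13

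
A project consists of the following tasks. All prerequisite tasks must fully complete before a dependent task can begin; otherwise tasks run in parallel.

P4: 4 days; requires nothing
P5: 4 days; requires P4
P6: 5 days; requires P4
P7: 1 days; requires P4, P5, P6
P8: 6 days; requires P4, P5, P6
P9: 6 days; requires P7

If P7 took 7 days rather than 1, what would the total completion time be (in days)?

Critical path before the change: P4→P6→P7→P9 = 4+5+1+6 = 16 giving 16 days.
P7 lies on that path, so at 7 days the path becomes 22 days.
That remains the longest chain; total 22 days.

22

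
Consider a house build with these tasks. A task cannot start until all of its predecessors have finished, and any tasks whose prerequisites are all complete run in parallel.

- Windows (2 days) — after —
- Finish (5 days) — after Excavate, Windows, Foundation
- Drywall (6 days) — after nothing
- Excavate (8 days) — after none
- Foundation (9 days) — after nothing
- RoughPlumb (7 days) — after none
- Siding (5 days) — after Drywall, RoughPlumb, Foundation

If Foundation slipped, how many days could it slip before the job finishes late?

Foundation→Siding = 9+5 = 14 sets the makespan at 14 days.
Foundation finishes as early as 9 and must finish by 9.
Slack of Foundation = 0 − 0 = 0 days.

0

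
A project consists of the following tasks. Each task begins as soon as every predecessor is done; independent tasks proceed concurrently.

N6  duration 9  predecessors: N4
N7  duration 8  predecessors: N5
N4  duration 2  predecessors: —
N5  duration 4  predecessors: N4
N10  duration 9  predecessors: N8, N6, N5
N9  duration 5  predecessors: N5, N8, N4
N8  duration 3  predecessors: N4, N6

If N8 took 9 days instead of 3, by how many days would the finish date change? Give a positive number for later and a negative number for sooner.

The binding path is N4→N6→N8→N10 = 2+9+3+9 = 23; finish at 23 days.
N8 is on the critical path; changing it to 9 makes that path 29 days.
That remains the longest chain; total 29 days.
Change in finish: 29 − 23 = +6 days.

6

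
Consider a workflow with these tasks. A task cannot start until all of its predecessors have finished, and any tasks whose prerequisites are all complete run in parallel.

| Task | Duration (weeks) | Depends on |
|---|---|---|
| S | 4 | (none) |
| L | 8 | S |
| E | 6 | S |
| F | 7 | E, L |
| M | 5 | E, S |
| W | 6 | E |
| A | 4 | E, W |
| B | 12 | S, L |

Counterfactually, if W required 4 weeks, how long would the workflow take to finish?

24

The binding path is S→L→B = 4+8+12 = 24; finish at 24 weeks.
W has 4 weeks of float (longest path through it is 20).
No other chain overtakes it, so the finish is 24 weeks.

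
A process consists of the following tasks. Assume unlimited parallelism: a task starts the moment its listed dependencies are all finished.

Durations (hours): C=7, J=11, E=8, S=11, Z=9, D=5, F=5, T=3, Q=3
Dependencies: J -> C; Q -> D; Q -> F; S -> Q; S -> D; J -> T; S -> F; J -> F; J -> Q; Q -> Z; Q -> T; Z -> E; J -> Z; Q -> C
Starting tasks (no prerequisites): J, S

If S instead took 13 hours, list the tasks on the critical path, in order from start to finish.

Critical path before the change: S→Q→Z→E = 11+3+9+8 = 31 giving 31 hours.
S is on the critical path; changing it to 13 makes that path 33 hours.
No other chain overtakes it, so the finish is 33 hours.

S, Q, Z, E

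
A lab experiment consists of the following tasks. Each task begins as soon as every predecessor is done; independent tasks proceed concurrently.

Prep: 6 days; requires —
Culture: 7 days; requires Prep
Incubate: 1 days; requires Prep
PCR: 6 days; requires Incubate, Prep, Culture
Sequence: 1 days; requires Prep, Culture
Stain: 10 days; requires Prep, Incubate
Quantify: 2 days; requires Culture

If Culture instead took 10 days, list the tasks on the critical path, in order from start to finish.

Prep, Culture, PCR

Baseline: Prep→Culture→PCR = 6+7+6 = 19 → 19 days.
Since Culture is critical, the +3 change carries straight to that chain (now 22 days).
That remains the longest chain; total 22 days.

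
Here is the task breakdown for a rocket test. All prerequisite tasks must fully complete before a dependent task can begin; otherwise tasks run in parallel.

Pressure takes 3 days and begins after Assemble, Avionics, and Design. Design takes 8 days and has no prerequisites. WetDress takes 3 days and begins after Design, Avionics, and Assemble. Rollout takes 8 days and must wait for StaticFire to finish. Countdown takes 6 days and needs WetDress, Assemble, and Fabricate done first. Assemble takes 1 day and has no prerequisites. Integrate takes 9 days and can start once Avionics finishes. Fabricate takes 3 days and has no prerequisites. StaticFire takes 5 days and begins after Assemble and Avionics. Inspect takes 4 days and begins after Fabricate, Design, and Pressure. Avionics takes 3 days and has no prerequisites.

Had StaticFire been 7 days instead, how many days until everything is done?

As given, the longest chain is Design→WetDress→Countdown = 8+3+6 = 17, so the finish is 17 days.
StaticFire is off the critical path — its longest chain is 16 days, giving 1 of slack.
The binding chain switches to Avionics→StaticFire→Rollout = 3+7+8 = 18; finish 18 days.

18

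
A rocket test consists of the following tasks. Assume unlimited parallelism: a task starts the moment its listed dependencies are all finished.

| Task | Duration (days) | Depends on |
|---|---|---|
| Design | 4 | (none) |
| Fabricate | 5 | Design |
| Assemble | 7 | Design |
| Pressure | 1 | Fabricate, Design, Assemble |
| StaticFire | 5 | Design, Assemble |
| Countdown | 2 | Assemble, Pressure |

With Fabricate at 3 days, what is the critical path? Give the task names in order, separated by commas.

Baseline: Design→Assemble→StaticFire = 4+7+5 = 16 → 16 days.
Fabricate is off the critical path — its longest chain is 12 days, giving 4 of slack.
That remains the longest chain; total 16 days.

Design, Assemble, StaticFire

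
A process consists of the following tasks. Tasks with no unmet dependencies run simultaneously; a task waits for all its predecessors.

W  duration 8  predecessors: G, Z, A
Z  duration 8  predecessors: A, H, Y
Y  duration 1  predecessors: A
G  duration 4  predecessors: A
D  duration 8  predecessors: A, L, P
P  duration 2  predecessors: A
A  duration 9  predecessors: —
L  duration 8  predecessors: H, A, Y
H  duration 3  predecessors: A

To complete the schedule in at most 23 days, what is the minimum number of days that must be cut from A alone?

5

Current finish: 28 days; target: 23.
A is on every critical path, so each day cut from A cuts the finish by one (this holds down to a finish of 20).
Need 28 − 23 = 5 days off A → A becomes 4 days, finish becomes 23.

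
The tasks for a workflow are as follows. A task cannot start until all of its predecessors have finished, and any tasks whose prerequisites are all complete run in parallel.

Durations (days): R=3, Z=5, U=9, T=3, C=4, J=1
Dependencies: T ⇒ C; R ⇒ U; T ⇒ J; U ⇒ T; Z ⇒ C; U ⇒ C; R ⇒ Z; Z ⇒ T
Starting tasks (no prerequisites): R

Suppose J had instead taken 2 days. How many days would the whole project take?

19

As given, the longest chain is R→U→T→C = 3+9+3+4 = 19, so the finish is 19 days.
J has 3 days of float (longest path through it is 16).
The critical path is still R→U→T→C; finish is now 19 days.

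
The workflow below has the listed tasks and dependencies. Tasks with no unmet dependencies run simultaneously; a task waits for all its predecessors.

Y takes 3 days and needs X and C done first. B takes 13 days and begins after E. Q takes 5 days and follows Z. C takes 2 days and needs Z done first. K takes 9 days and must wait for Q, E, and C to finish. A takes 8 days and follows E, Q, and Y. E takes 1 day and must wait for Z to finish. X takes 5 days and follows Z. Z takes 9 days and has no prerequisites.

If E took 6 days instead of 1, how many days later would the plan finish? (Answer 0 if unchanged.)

As given, the longest chain is Z→X→Y→A = 9+5+3+8 = 25, so the finish is 25 days.
E is off the critical path — its longest chain is 23 days, giving 2 of slack.
The binding chain switches to Z→E→B = 9+6+13 = 28; finish 28 days.
Change in finish: 28 − 25 = +3 days.

3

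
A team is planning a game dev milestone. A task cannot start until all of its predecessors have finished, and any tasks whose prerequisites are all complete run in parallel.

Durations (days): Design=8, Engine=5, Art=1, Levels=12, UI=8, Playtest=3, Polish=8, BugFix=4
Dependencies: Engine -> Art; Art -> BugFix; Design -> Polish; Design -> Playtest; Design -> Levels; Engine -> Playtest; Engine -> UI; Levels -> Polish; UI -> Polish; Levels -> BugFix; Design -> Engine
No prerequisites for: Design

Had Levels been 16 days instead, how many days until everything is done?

32

As given, the longest chain is Design→Engine→UI→Polish = 8+5+8+8 = 29, so the finish is 29 days.
Levels has 1 day of float (longest path through it is 28).
New critical path: Design→Levels→Polish = 8+16+8 = 32 ⇒ 32 days.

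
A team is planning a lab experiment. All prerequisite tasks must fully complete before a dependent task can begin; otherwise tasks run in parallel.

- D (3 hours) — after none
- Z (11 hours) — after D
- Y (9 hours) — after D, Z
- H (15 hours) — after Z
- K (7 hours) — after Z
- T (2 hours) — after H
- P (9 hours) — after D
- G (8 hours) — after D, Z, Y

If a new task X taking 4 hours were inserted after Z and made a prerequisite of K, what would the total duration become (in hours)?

Originally the lab experiment takes 31 hours.
With X inserted, K now waits for max(Z, X).
New critical path: D→Z→Y→G = 3+11+9+8 = 31 ⇒ 31 hours.

31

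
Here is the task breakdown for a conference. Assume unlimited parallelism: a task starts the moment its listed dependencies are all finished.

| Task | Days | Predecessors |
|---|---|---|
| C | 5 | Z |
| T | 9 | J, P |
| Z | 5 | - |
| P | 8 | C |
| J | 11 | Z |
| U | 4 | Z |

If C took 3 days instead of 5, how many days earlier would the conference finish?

Critical path before the change: Z→C→P→T = 5+5+8+9 = 27 giving 27 days.
C lies on that path, so at 3 days the path becomes 25 days.
New critical path: Z→J→T = 5+11+9 = 25 ⇒ 25 days.
Change in finish: 25 − 27 = -2 days.

2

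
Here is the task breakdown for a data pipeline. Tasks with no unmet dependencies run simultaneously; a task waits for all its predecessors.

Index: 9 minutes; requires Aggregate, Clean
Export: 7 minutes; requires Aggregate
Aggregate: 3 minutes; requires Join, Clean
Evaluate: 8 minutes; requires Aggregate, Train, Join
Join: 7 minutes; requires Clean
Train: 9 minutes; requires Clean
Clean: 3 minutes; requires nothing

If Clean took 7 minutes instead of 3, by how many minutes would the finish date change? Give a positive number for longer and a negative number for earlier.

Critical path before the change: Clean→Join→Aggregate→Index = 3+7+3+9 = 22 giving 22 minutes.
Clean is on the critical path; changing it to 7 makes that path 26 minutes.
That remains the longest chain; total 26 minutes.
Change in finish: 26 − 22 = +4 minutes.

4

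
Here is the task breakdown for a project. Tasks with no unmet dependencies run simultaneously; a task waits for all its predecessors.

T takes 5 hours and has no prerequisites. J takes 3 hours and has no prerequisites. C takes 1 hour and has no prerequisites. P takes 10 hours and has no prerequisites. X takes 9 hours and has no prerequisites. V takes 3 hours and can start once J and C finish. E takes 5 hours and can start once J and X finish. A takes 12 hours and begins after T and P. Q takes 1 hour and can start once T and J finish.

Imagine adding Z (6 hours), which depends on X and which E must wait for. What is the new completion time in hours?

22

Originally the job takes 22 hours.
With Z inserted, E now waits for max(J, X, Z).
New critical path: P→A = 10+12 = 22 ⇒ 22 hours.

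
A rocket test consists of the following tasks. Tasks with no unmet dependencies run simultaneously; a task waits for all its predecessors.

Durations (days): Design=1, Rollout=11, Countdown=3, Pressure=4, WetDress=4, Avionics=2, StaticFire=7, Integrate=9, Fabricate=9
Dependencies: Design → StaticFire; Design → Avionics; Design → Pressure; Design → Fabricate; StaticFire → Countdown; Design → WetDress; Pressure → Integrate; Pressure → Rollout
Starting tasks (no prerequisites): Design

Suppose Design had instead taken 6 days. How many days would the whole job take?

Actual critical path: Design→Pressure→Rollout = 1+4+11 = 16 ⇒ 16 days.
Design lies on that path, so at 6 days the path becomes 21 days.
No other chain overtakes it, so the finish is 21 days.

21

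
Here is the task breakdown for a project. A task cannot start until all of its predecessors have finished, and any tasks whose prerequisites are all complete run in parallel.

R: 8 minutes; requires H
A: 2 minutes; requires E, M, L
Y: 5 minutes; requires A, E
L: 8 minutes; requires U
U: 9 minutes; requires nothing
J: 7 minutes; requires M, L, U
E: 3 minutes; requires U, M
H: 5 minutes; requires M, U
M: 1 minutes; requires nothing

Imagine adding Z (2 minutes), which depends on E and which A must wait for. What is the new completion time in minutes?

24

Originally the schedule takes 24 minutes.
With Z inserted, A now waits for max(E, M, L, Z).
New critical path: U→L→A→Y = 9+8+2+5 = 24 ⇒ 24 minutes.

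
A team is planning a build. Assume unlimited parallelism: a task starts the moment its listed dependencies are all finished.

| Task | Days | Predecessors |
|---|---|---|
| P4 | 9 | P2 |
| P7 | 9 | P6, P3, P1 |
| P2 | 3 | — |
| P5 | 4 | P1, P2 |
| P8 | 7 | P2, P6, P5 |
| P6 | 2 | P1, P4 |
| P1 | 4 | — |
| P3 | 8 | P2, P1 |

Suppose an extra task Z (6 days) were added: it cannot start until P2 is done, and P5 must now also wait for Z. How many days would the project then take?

Originally the project takes 23 days.
With Z inserted, P5 now waits for max(P1, P2, Z).
New critical path: P2→P4→P6→P7 = 3+9+2+9 = 23 ⇒ 23 days.

23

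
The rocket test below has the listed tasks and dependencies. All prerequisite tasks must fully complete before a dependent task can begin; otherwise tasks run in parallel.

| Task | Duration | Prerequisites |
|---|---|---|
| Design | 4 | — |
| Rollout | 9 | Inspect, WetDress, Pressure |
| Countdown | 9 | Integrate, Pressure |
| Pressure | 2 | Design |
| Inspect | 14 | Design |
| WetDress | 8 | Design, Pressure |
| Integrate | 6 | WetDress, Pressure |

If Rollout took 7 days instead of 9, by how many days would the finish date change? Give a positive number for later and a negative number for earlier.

0

Critical path before the change: Design→Pressure→WetDress→Integrate→Countdown = 4+2+8+6+9 = 29 giving 29 days.
Rollout is off the critical path — its longest chain is 27 days, giving 2 of slack.
The critical path is still Design→Pressure→WetDress→Integrate→Countdown; finish is now 29 days.
Change in finish: 29 − 29 = +0 days.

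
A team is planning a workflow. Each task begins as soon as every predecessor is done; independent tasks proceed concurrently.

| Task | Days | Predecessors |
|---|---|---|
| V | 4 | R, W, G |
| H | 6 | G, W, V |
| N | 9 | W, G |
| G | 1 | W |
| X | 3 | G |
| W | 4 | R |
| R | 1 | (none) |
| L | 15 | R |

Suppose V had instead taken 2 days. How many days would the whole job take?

As given, the longest chain is R→W→G→V→H = 1+4+1+4+6 = 16, so the finish is 16 days.
V lies on that path, so at 2 days the path becomes 14 days.
Now R→L = 1+15 = 16 is longest, so the finish becomes 16 days.

16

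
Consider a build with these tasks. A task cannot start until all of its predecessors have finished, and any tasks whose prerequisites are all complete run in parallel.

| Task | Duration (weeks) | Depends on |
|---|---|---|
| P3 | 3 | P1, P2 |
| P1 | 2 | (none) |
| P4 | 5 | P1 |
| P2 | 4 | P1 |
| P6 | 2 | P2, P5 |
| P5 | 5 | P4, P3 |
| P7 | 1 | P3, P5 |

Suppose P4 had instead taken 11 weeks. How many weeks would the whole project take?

20

As given, the longest chain is P1→P2→P3→P5→P6 = 2+4+3+5+2 = 16, so the finish is 16 weeks.
P4 is off the critical path — its longest chain is 14 weeks, giving 2 of slack.
The binding chain switches to P1→P4→P5→P6 = 2+11+5+2 = 20; finish 20 weeks.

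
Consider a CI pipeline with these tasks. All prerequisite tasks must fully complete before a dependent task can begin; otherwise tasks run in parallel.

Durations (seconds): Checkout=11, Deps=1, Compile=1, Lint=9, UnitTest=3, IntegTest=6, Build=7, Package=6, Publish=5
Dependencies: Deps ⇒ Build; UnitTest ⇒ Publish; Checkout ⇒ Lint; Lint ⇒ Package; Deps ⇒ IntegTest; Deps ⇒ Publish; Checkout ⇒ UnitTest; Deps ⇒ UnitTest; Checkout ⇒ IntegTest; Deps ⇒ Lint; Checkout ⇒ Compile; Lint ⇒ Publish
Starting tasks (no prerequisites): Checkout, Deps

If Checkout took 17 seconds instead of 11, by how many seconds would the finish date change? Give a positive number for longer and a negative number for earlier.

6

Baseline: Checkout→Lint→Package = 11+9+6 = 26 → 26 seconds.
Checkout is on the critical path; changing it to 17 makes that path 32 seconds.
The critical path is still Checkout→Lint→Package; finish is now 32 seconds.
Change in finish: 32 − 26 = +6 seconds.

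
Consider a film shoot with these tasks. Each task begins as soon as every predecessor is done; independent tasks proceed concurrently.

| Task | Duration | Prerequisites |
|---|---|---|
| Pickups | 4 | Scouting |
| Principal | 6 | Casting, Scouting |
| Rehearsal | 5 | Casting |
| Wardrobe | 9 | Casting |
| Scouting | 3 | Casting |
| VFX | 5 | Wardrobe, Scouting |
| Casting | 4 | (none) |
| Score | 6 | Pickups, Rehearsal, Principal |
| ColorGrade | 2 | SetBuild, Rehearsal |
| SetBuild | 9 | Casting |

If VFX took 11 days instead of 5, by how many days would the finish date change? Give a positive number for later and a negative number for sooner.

Critical path before the change: Casting→Scouting→Principal→Score = 4+3+6+6 = 19 giving 19 days.
The longest path through VFX is only 18 days, so VFX has float 1.
New critical path: Casting→Wardrobe→VFX = 4+9+11 = 24 ⇒ 24 days.
Change in finish: 24 − 19 = +5 days.

5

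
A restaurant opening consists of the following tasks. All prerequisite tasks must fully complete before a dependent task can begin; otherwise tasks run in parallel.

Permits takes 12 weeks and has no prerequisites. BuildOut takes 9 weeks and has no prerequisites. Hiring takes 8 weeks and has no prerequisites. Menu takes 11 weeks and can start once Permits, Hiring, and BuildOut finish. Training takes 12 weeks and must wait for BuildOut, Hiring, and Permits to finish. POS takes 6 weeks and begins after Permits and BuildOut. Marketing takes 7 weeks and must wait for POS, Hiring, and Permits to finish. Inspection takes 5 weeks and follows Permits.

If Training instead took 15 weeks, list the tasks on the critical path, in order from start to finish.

Critical path before the change: Permits→POS→Marketing = 12+6+7 = 25 giving 25 weeks.
Training has 1 week of float (longest path through it is 24).
Now Permits→Training = 12+15 = 27 is longest, so the finish becomes 27 weeks.

Permits, Training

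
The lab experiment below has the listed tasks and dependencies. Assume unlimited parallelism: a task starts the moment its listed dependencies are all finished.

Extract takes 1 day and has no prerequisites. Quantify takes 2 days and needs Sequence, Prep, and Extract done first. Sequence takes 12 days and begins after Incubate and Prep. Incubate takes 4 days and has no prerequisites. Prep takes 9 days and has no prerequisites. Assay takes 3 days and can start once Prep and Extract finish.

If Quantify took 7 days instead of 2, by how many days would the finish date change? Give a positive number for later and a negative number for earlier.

5

The binding path is Prep→Sequence→Quantify = 9+12+2 = 23; finish at 23 days.
Quantify lies on that path, so at 7 days the path becomes 28 days.
The critical path is still Prep→Sequence→Quantify; finish is now 28 days.
Change in finish: 28 − 23 = +5 days.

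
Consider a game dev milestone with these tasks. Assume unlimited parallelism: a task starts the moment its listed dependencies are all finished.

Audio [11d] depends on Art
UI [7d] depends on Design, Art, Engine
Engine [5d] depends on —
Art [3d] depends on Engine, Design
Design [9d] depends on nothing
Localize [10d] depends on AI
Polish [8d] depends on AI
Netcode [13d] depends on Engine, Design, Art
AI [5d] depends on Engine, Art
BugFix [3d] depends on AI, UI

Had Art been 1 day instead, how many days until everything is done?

Critical path before the change: Design→Art→AI→Localize = 9+3+5+10 = 27 giving 27 days.
Since Art is critical, the -2 change carries straight to that chain (now 25 days).
No other chain overtakes it, so the finish is 25 days.

25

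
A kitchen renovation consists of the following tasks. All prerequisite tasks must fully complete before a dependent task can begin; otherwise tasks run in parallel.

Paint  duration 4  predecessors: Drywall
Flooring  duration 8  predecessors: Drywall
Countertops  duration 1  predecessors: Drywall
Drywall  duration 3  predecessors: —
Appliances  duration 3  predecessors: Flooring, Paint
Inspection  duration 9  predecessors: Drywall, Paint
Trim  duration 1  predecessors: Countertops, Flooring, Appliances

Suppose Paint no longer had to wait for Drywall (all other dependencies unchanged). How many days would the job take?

15

Original critical path: Drywall→Paint→Inspection = 3+4+9 = 16 ⇒ 16 days.
Without Drywall→Paint, Paint's earliest start moves from 3 to 0.
After: Drywall→Flooring→Appliances→Trim = 3+8+3+1 = 15 → 15 days.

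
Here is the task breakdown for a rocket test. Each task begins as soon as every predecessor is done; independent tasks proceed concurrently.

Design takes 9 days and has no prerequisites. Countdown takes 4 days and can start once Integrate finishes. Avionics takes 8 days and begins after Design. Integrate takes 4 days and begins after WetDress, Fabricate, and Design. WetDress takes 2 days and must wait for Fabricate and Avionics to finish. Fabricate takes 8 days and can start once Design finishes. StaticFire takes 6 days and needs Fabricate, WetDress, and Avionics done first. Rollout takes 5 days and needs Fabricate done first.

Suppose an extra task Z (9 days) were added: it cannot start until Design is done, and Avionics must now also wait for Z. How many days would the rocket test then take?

36

Originally the rocket test takes 27 days.
With Z inserted, Avionics now waits for max(Design, Z).
New critical path: Design→Z→Avionics→WetDress→Integrate→Countdown = 9+9+8+2+4+4 = 36 ⇒ 36 days.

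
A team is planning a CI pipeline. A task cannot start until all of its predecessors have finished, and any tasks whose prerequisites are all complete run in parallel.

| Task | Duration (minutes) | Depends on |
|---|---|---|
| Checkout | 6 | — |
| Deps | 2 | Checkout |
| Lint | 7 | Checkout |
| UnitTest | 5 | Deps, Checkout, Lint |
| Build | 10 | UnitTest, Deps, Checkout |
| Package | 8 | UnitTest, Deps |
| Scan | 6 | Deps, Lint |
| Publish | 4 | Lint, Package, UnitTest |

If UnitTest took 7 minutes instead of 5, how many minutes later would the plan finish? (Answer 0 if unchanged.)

2

Actual critical path: Checkout→Lint→UnitTest→Package→Publish = 6+7+5+8+4 = 30 ⇒ 30 minutes.
Since UnitTest is critical, the +2 change carries straight to that chain (now 32 minutes).
The critical path is still Checkout→Lint→UnitTest→Package→Publish; finish is now 32 minutes.
Change in finish: 32 − 30 = +2 minutes.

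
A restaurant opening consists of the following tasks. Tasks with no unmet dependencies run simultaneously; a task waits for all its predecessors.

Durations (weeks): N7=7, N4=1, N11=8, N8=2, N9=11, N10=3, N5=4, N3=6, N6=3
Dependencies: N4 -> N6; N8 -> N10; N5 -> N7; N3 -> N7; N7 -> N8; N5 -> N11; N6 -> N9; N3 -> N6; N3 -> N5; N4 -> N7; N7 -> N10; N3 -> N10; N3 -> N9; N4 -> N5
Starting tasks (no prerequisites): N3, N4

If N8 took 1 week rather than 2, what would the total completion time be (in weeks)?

As given, the longest chain is N3→N5→N7→N8→N10 = 6+4+7+2+3 = 22, so the finish is 22 weeks.
N8 is on the critical path; changing it to 1 makes that path 21 weeks.
That remains the longest chain; total 21 weeks.

21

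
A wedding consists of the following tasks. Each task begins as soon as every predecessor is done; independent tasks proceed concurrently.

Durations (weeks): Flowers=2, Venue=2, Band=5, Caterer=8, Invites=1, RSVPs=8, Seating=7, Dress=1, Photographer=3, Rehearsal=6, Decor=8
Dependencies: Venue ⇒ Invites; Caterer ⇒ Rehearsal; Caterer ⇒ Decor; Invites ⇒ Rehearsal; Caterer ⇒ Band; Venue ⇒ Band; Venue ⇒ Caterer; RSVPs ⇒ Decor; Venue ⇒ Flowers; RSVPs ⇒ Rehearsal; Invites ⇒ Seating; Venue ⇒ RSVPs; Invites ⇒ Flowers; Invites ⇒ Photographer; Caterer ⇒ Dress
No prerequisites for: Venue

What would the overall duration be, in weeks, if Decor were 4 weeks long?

16

Actual critical path: Venue→Caterer→Decor = 2+8+8 = 18 ⇒ 18 weeks.
Decor lies on that path, so at 4 weeks the path becomes 14 weeks.
New critical path: Venue→Caterer→Rehearsal = 2+8+6 = 16 ⇒ 16 weeks.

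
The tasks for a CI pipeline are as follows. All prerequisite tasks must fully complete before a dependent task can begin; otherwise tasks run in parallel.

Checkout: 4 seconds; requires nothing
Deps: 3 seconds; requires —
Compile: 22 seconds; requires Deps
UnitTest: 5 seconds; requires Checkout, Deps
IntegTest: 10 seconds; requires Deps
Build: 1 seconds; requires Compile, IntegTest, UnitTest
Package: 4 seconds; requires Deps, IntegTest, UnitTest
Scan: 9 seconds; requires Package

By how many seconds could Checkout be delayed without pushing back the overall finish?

4

Deps→Compile→Build = 3+22+1 = 26 sets the makespan at 26 seconds.
Longest path through Checkout: 22 seconds (earliest finish 4, latest finish 8).
So Checkout can slip 8 − 4 = 4 seconds.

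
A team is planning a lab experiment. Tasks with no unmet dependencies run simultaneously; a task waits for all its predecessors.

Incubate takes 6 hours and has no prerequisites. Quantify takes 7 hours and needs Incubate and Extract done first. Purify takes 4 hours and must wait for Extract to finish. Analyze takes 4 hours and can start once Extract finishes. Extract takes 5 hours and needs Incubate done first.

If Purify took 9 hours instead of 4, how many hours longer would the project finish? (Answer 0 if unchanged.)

2

Critical path before the change: Incubate→Extract→Quantify = 6+5+7 = 18 giving 18 hours.
Purify is off the critical path — its longest chain is 15 hours, giving 3 of slack.
The binding chain switches to Incubate→Extract→Purify = 6+5+9 = 20; finish 20 hours.
Change in finish: 20 − 18 = +2 hours.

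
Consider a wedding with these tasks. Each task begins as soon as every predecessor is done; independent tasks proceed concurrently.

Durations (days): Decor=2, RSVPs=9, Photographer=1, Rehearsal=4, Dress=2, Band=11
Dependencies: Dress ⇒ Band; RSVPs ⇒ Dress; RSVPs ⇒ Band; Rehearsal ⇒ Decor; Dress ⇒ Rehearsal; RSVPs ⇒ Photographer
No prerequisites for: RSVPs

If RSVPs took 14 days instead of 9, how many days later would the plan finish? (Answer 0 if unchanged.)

The binding path is RSVPs→Dress→Band = 9+2+11 = 22; finish at 22 days.
RSVPs lies on that path, so at 14 days the path becomes 27 days.
The critical path is still RSVPs→Dress→Band; finish is now 27 days.
Change in finish: 27 − 22 = +5 days.

5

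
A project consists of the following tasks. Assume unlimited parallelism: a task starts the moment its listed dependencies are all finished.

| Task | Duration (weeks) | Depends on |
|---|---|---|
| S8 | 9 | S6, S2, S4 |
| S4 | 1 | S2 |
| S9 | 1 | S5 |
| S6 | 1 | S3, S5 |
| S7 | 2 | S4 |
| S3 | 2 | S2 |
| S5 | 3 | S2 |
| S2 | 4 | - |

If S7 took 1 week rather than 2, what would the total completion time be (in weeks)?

Baseline: S2→S5→S6→S8 = 4+3+1+9 = 17 → 17 weeks.
The longest path through S7 is only 7 weeks, so S7 has float 10.
No other chain overtakes it, so the finish is 17 weeks.

17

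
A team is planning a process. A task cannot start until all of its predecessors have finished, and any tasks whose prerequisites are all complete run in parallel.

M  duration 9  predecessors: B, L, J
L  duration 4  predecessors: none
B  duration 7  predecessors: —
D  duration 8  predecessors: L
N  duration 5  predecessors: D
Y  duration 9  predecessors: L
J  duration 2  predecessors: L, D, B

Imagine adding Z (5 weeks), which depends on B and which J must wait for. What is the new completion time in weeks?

23

Originally the schedule takes 23 weeks.
With Z inserted, J now waits for max(L, D, B, Z).
New critical path: B→Z→J→M = 7+5+2+9 = 23 ⇒ 23 weeks.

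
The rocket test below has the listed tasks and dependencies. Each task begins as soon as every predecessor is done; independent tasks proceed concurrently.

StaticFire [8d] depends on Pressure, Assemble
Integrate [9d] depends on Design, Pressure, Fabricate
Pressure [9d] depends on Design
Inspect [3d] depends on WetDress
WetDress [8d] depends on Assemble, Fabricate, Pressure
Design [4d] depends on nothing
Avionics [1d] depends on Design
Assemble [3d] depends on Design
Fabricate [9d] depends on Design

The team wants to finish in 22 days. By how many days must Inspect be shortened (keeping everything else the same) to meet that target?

2

Current finish: 24 days; target: 22.
Inspect is on every critical path, so each day cut from Inspect cuts the finish by one (this holds down to a finish of 22).
Need 24 − 22 = 2 days off Inspect → Inspect becomes 1 day, finish becomes 22.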